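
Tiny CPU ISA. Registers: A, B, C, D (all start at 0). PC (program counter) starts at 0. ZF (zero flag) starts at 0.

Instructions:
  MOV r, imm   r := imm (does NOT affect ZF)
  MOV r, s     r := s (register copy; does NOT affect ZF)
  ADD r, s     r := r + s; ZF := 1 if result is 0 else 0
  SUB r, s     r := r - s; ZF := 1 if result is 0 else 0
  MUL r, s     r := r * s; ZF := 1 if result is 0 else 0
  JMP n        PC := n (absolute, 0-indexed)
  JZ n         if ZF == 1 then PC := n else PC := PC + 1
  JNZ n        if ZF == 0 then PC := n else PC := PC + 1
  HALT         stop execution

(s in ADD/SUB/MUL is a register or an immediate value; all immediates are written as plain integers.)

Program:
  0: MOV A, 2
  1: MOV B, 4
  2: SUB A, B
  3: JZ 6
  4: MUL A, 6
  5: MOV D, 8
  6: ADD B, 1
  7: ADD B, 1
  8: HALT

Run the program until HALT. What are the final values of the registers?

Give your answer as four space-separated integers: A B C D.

Step 1: PC=0 exec 'MOV A, 2'. After: A=2 B=0 C=0 D=0 ZF=0 PC=1
Step 2: PC=1 exec 'MOV B, 4'. After: A=2 B=4 C=0 D=0 ZF=0 PC=2
Step 3: PC=2 exec 'SUB A, B'. After: A=-2 B=4 C=0 D=0 ZF=0 PC=3
Step 4: PC=3 exec 'JZ 6'. After: A=-2 B=4 C=0 D=0 ZF=0 PC=4
Step 5: PC=4 exec 'MUL A, 6'. After: A=-12 B=4 C=0 D=0 ZF=0 PC=5
Step 6: PC=5 exec 'MOV D, 8'. After: A=-12 B=4 C=0 D=8 ZF=0 PC=6
Step 7: PC=6 exec 'ADD B, 1'. After: A=-12 B=5 C=0 D=8 ZF=0 PC=7
Step 8: PC=7 exec 'ADD B, 1'. After: A=-12 B=6 C=0 D=8 ZF=0 PC=8
Step 9: PC=8 exec 'HALT'. After: A=-12 B=6 C=0 D=8 ZF=0 PC=8 HALTED

Answer: -12 6 0 8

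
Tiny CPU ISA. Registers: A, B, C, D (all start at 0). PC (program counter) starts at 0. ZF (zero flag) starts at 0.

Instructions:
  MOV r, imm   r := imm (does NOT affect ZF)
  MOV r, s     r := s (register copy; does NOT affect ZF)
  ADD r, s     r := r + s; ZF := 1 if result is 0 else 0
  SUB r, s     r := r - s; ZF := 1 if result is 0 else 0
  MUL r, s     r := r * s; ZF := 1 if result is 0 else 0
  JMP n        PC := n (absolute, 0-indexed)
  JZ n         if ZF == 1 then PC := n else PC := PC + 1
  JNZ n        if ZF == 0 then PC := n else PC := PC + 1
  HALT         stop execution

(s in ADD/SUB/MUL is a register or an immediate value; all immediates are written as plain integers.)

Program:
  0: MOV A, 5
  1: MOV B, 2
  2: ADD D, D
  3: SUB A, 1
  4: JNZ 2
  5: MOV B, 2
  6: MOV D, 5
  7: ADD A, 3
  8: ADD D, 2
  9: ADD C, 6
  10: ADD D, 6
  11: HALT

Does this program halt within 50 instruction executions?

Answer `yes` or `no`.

Answer: yes

Derivation:
Step 1: PC=0 exec 'MOV A, 5'. After: A=5 B=0 C=0 D=0 ZF=0 PC=1
Step 2: PC=1 exec 'MOV B, 2'. After: A=5 B=2 C=0 D=0 ZF=0 PC=2
Step 3: PC=2 exec 'ADD D, D'. After: A=5 B=2 C=0 D=0 ZF=1 PC=3
Step 4: PC=3 exec 'SUB A, 1'. After: A=4 B=2 C=0 D=0 ZF=0 PC=4
Step 5: PC=4 exec 'JNZ 2'. After: A=4 B=2 C=0 D=0 ZF=0 PC=2
Step 6: PC=2 exec 'ADD D, D'. After: A=4 B=2 C=0 D=0 ZF=1 PC=3
Step 7: PC=3 exec 'SUB A, 1'. After: A=3 B=2 C=0 D=0 ZF=0 PC=4
Step 8: PC=4 exec 'JNZ 2'. After: A=3 B=2 C=0 D=0 ZF=0 PC=2
Step 9: PC=2 exec 'ADD D, D'. After: A=3 B=2 C=0 D=0 ZF=1 PC=3
Step 10: PC=3 exec 'SUB A, 1'. After: A=2 B=2 C=0 D=0 ZF=0 PC=4
Step 11: PC=4 exec 'JNZ 2'. After: A=2 B=2 C=0 D=0 ZF=0 PC=2
Step 12: PC=2 exec 'ADD D, D'. After: A=2 B=2 C=0 D=0 ZF=1 PC=3
Step 13: PC=3 exec 'SUB A, 1'. After: A=1 B=2 C=0 D=0 ZF=0 PC=4
Step 14: PC=4 exec 'JNZ 2'. After: A=1 B=2 C=0 D=0 ZF=0 PC=2
Step 15: PC=2 exec 'ADD D, D'. After: A=1 B=2 C=0 D=0 ZF=1 PC=3
Step 16: PC=3 exec 'SUB A, 1'. After: A=0 B=2 C=0 D=0 ZF=1 PC=4
Step 17: PC=4 exec 'JNZ 2'. After: A=0 B=2 C=0 D=0 ZF=1 PC=5
Step 18: PC=5 exec 'MOV B, 2'. After: A=0 B=2 C=0 D=0 ZF=1 PC=6
Step 19: PC=6 exec 'MOV D, 5'. After: A=0 B=2 C=0 D=5 ZF=1 PC=7
Step 20: PC=7 exec 'ADD A, 3'. After: A=3 B=2 C=0 D=5 ZF=0 PC=8
Step 21: PC=8 exec 'ADD D, 2'. After: A=3 B=2 C=0 D=7 ZF=0 PC=9
Step 22: PC=9 exec 'ADD C, 6'. After: A=3 B=2 C=6 D=7 ZF=0 PC=10
Step 23: PC=10 exec 'ADD D, 6'. After: A=3 B=2 C=6 D=13 ZF=0 PC=11
Step 24: PC=11 exec 'HALT'. After: A=3 B=2 C=6 D=13 ZF=0 PC=11 HALTED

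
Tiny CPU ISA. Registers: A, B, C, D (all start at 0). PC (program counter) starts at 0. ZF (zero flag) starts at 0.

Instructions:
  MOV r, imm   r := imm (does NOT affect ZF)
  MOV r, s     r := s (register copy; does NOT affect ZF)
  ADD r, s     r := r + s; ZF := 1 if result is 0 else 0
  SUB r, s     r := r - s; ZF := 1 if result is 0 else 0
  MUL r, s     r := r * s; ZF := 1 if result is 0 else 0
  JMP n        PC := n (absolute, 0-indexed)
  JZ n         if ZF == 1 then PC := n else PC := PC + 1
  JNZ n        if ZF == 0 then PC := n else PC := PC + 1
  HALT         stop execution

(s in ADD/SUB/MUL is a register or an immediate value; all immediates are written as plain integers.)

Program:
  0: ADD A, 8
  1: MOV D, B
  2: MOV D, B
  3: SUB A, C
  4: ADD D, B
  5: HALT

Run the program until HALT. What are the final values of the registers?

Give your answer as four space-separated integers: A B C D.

Answer: 8 0 0 0

Derivation:
Step 1: PC=0 exec 'ADD A, 8'. After: A=8 B=0 C=0 D=0 ZF=0 PC=1
Step 2: PC=1 exec 'MOV D, B'. After: A=8 B=0 C=0 D=0 ZF=0 PC=2
Step 3: PC=2 exec 'MOV D, B'. After: A=8 B=0 C=0 D=0 ZF=0 PC=3
Step 4: PC=3 exec 'SUB A, C'. After: A=8 B=0 C=0 D=0 ZF=0 PC=4
Step 5: PC=4 exec 'ADD D, B'. After: A=8 B=0 C=0 D=0 ZF=1 PC=5
Step 6: PC=5 exec 'HALT'. After: A=8 B=0 C=0 D=0 ZF=1 PC=5 HALTED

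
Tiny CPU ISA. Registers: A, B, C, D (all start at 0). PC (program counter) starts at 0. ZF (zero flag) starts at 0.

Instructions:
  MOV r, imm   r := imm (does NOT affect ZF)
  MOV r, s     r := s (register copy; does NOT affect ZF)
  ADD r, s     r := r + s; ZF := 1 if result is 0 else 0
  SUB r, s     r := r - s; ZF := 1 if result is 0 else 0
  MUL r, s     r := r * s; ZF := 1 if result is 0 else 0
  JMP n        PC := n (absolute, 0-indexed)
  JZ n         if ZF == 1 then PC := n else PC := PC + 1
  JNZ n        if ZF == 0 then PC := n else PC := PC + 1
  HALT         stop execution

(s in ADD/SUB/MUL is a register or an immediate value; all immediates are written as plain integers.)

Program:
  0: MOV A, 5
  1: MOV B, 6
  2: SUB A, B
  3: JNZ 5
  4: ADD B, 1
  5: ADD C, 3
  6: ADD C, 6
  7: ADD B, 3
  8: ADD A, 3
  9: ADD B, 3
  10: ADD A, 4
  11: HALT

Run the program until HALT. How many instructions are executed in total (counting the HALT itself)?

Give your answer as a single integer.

Answer: 11

Derivation:
Step 1: PC=0 exec 'MOV A, 5'. After: A=5 B=0 C=0 D=0 ZF=0 PC=1
Step 2: PC=1 exec 'MOV B, 6'. After: A=5 B=6 C=0 D=0 ZF=0 PC=2
Step 3: PC=2 exec 'SUB A, B'. After: A=-1 B=6 C=0 D=0 ZF=0 PC=3
Step 4: PC=3 exec 'JNZ 5'. After: A=-1 B=6 C=0 D=0 ZF=0 PC=5
Step 5: PC=5 exec 'ADD C, 3'. After: A=-1 B=6 C=3 D=0 ZF=0 PC=6
Step 6: PC=6 exec 'ADD C, 6'. After: A=-1 B=6 C=9 D=0 ZF=0 PC=7
Step 7: PC=7 exec 'ADD B, 3'. After: A=-1 B=9 C=9 D=0 ZF=0 PC=8
Step 8: PC=8 exec 'ADD A, 3'. After: A=2 B=9 C=9 D=0 ZF=0 PC=9
Step 9: PC=9 exec 'ADD B, 3'. After: A=2 B=12 C=9 D=0 ZF=0 PC=10
Step 10: PC=10 exec 'ADD A, 4'. After: A=6 B=12 C=9 D=0 ZF=0 PC=11
Step 11: PC=11 exec 'HALT'. After: A=6 B=12 C=9 D=0 ZF=0 PC=11 HALTED
Total instructions executed: 11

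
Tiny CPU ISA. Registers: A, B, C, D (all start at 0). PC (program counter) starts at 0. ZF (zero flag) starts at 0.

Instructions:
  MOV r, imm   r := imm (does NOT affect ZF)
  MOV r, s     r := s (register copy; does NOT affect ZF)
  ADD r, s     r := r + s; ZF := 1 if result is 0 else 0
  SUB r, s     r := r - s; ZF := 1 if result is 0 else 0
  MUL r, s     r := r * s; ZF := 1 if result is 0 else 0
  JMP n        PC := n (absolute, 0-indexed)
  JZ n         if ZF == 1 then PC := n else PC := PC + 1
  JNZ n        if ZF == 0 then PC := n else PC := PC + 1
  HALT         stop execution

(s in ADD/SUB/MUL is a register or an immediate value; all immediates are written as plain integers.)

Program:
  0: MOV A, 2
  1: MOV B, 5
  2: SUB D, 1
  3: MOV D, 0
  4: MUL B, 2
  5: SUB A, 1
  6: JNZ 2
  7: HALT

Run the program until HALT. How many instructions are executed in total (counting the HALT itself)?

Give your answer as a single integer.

Answer: 13

Derivation:
Step 1: PC=0 exec 'MOV A, 2'. After: A=2 B=0 C=0 D=0 ZF=0 PC=1
Step 2: PC=1 exec 'MOV B, 5'. After: A=2 B=5 C=0 D=0 ZF=0 PC=2
Step 3: PC=2 exec 'SUB D, 1'. After: A=2 B=5 C=0 D=-1 ZF=0 PC=3
Step 4: PC=3 exec 'MOV D, 0'. After: A=2 B=5 C=0 D=0 ZF=0 PC=4
Step 5: PC=4 exec 'MUL B, 2'. After: A=2 B=10 C=0 D=0 ZF=0 PC=5
Step 6: PC=5 exec 'SUB A, 1'. After: A=1 B=10 C=0 D=0 ZF=0 PC=6
Step 7: PC=6 exec 'JNZ 2'. After: A=1 B=10 C=0 D=0 ZF=0 PC=2
Step 8: PC=2 exec 'SUB D, 1'. After: A=1 B=10 C=0 D=-1 ZF=0 PC=3
Step 9: PC=3 exec 'MOV D, 0'. After: A=1 B=10 C=0 D=0 ZF=0 PC=4
Step 10: PC=4 exec 'MUL B, 2'. After: A=1 B=20 C=0 D=0 ZF=0 PC=5
Step 11: PC=5 exec 'SUB A, 1'. After: A=0 B=20 C=0 D=0 ZF=1 PC=6
Step 12: PC=6 exec 'JNZ 2'. After: A=0 B=20 C=0 D=0 ZF=1 PC=7
Step 13: PC=7 exec 'HALT'. After: A=0 B=20 C=0 D=0 ZF=1 PC=7 HALTED
Total instructions executed: 13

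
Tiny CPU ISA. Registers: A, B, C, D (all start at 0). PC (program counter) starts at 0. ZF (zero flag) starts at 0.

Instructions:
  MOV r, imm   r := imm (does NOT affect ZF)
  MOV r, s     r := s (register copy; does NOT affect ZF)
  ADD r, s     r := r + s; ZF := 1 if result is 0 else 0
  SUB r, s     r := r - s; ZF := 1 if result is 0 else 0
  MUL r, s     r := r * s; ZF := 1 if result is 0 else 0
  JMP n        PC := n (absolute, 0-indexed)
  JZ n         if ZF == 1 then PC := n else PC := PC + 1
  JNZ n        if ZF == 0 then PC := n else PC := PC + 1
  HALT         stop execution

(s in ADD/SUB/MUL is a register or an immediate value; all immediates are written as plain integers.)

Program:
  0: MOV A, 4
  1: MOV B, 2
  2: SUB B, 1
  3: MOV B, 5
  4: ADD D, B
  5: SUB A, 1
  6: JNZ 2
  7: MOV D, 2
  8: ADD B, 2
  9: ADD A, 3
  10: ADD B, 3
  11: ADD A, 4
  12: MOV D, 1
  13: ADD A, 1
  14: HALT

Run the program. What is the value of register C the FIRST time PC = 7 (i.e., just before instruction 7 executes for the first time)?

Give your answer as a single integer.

Step 1: PC=0 exec 'MOV A, 4'. After: A=4 B=0 C=0 D=0 ZF=0 PC=1
Step 2: PC=1 exec 'MOV B, 2'. After: A=4 B=2 C=0 D=0 ZF=0 PC=2
Step 3: PC=2 exec 'SUB B, 1'. After: A=4 B=1 C=0 D=0 ZF=0 PC=3
Step 4: PC=3 exec 'MOV B, 5'. After: A=4 B=5 C=0 D=0 ZF=0 PC=4
Step 5: PC=4 exec 'ADD D, B'. After: A=4 B=5 C=0 D=5 ZF=0 PC=5
Step 6: PC=5 exec 'SUB A, 1'. After: A=3 B=5 C=0 D=5 ZF=0 PC=6
Step 7: PC=6 exec 'JNZ 2'. After: A=3 B=5 C=0 D=5 ZF=0 PC=2
Step 8: PC=2 exec 'SUB B, 1'. After: A=3 B=4 C=0 D=5 ZF=0 PC=3
Step 9: PC=3 exec 'MOV B, 5'. After: A=3 B=5 C=0 D=5 ZF=0 PC=4
Step 10: PC=4 exec 'ADD D, B'. After: A=3 B=5 C=0 D=10 ZF=0 PC=5
Step 11: PC=5 exec 'SUB A, 1'. After: A=2 B=5 C=0 D=10 ZF=0 PC=6
Step 12: PC=6 exec 'JNZ 2'. After: A=2 B=5 C=0 D=10 ZF=0 PC=2
Step 13: PC=2 exec 'SUB B, 1'. After: A=2 B=4 C=0 D=10 ZF=0 PC=3
Step 14: PC=3 exec 'MOV B, 5'. After: A=2 B=5 C=0 D=10 ZF=0 PC=4
Step 15: PC=4 exec 'ADD D, B'. After: A=2 B=5 C=0 D=15 ZF=0 PC=5
Step 16: PC=5 exec 'SUB A, 1'. After: A=1 B=5 C=0 D=15 ZF=0 PC=6
Step 17: PC=6 exec 'JNZ 2'. After: A=1 B=5 C=0 D=15 ZF=0 PC=2
Step 18: PC=2 exec 'SUB B, 1'. After: A=1 B=4 C=0 D=15 ZF=0 PC=3
Step 19: PC=3 exec 'MOV B, 5'. After: A=1 B=5 C=0 D=15 ZF=0 PC=4
Step 20: PC=4 exec 'ADD D, B'. After: A=1 B=5 C=0 D=20 ZF=0 PC=5
Step 21: PC=5 exec 'SUB A, 1'. After: A=0 B=5 C=0 D=20 ZF=1 PC=6
Step 22: PC=6 exec 'JNZ 2'. After: A=0 B=5 C=0 D=20 ZF=1 PC=7
First time PC=7: C=0

0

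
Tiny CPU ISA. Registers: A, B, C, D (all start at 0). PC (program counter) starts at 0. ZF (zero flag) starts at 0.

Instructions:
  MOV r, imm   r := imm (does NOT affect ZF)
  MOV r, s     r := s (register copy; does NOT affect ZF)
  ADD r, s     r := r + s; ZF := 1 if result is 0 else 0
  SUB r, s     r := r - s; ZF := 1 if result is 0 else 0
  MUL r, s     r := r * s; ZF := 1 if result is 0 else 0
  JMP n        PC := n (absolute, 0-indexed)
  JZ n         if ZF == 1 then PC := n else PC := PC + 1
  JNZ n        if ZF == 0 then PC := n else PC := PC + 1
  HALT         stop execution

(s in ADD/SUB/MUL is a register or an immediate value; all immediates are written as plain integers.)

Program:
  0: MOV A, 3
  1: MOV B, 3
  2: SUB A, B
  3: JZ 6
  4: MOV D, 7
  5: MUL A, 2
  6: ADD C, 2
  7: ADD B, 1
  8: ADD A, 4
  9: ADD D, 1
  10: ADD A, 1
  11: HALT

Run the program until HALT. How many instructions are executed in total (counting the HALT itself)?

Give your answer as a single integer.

Step 1: PC=0 exec 'MOV A, 3'. After: A=3 B=0 C=0 D=0 ZF=0 PC=1
Step 2: PC=1 exec 'MOV B, 3'. After: A=3 B=3 C=0 D=0 ZF=0 PC=2
Step 3: PC=2 exec 'SUB A, B'. After: A=0 B=3 C=0 D=0 ZF=1 PC=3
Step 4: PC=3 exec 'JZ 6'. After: A=0 B=3 C=0 D=0 ZF=1 PC=6
Step 5: PC=6 exec 'ADD C, 2'. After: A=0 B=3 C=2 D=0 ZF=0 PC=7
Step 6: PC=7 exec 'ADD B, 1'. After: A=0 B=4 C=2 D=0 ZF=0 PC=8
Step 7: PC=8 exec 'ADD A, 4'. After: A=4 B=4 C=2 D=0 ZF=0 PC=9
Step 8: PC=9 exec 'ADD D, 1'. After: A=4 B=4 C=2 D=1 ZF=0 PC=10
Step 9: PC=10 exec 'ADD A, 1'. After: A=5 B=4 C=2 D=1 ZF=0 PC=11
Step 10: PC=11 exec 'HALT'. After: A=5 B=4 C=2 D=1 ZF=0 PC=11 HALTED
Total instructions executed: 10

Answer: 10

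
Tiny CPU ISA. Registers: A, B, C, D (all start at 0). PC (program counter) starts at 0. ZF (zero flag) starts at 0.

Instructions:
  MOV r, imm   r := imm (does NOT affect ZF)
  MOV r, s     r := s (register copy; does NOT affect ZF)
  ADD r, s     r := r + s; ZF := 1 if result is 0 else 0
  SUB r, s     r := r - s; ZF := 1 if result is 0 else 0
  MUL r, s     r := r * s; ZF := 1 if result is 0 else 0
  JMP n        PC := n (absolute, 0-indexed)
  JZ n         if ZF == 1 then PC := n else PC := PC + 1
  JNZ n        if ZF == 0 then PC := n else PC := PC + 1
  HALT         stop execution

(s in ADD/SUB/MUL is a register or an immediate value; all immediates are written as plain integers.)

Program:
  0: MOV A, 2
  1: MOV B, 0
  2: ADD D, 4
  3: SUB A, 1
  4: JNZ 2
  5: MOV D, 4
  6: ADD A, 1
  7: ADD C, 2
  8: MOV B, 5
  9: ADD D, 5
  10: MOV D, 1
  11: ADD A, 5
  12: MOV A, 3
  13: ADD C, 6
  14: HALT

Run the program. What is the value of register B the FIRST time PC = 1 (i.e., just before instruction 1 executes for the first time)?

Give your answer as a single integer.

Step 1: PC=0 exec 'MOV A, 2'. After: A=2 B=0 C=0 D=0 ZF=0 PC=1
First time PC=1: B=0

0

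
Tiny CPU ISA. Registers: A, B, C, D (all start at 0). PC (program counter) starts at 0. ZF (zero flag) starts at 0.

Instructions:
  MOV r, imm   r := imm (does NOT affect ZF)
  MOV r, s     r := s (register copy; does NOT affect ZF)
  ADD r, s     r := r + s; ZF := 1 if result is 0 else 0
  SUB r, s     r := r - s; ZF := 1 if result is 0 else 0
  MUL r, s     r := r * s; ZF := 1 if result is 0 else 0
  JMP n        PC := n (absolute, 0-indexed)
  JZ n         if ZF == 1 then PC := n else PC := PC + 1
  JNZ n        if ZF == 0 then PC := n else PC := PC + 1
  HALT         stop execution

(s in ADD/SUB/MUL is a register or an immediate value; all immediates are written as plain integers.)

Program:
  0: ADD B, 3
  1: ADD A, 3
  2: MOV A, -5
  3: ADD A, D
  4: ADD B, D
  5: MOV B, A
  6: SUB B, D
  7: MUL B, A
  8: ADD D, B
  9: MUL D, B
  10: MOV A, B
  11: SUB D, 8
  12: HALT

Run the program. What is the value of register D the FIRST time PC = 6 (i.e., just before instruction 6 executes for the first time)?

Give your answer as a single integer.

Step 1: PC=0 exec 'ADD B, 3'. After: A=0 B=3 C=0 D=0 ZF=0 PC=1
Step 2: PC=1 exec 'ADD A, 3'. After: A=3 B=3 C=0 D=0 ZF=0 PC=2
Step 3: PC=2 exec 'MOV A, -5'. After: A=-5 B=3 C=0 D=0 ZF=0 PC=3
Step 4: PC=3 exec 'ADD A, D'. After: A=-5 B=3 C=0 D=0 ZF=0 PC=4
Step 5: PC=4 exec 'ADD B, D'. After: A=-5 B=3 C=0 D=0 ZF=0 PC=5
Step 6: PC=5 exec 'MOV B, A'. After: A=-5 B=-5 C=0 D=0 ZF=0 PC=6
First time PC=6: D=0

0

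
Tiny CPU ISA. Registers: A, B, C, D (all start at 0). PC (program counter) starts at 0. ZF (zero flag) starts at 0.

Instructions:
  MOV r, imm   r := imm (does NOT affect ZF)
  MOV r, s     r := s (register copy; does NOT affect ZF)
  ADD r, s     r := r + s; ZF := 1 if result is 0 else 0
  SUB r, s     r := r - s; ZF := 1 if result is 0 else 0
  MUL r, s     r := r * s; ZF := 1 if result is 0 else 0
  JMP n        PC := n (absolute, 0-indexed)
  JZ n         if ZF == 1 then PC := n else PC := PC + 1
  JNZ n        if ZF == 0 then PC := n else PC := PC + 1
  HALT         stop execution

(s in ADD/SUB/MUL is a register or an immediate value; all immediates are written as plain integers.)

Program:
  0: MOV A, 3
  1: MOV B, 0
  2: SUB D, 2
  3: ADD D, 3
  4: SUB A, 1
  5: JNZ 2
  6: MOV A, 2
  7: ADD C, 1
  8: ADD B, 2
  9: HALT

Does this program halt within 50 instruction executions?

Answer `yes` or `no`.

Step 1: PC=0 exec 'MOV A, 3'. After: A=3 B=0 C=0 D=0 ZF=0 PC=1
Step 2: PC=1 exec 'MOV B, 0'. After: A=3 B=0 C=0 D=0 ZF=0 PC=2
Step 3: PC=2 exec 'SUB D, 2'. After: A=3 B=0 C=0 D=-2 ZF=0 PC=3
Step 4: PC=3 exec 'ADD D, 3'. After: A=3 B=0 C=0 D=1 ZF=0 PC=4
Step 5: PC=4 exec 'SUB A, 1'. After: A=2 B=0 C=0 D=1 ZF=0 PC=5
Step 6: PC=5 exec 'JNZ 2'. After: A=2 B=0 C=0 D=1 ZF=0 PC=2
Step 7: PC=2 exec 'SUB D, 2'. After: A=2 B=0 C=0 D=-1 ZF=0 PC=3
Step 8: PC=3 exec 'ADD D, 3'. After: A=2 B=0 C=0 D=2 ZF=0 PC=4
Step 9: PC=4 exec 'SUB A, 1'. After: A=1 B=0 C=0 D=2 ZF=0 PC=5
Step 10: PC=5 exec 'JNZ 2'. After: A=1 B=0 C=0 D=2 ZF=0 PC=2
Step 11: PC=2 exec 'SUB D, 2'. After: A=1 B=0 C=0 D=0 ZF=1 PC=3
Step 12: PC=3 exec 'ADD D, 3'. After: A=1 B=0 C=0 D=3 ZF=0 PC=4
Step 13: PC=4 exec 'SUB A, 1'. After: A=0 B=0 C=0 D=3 ZF=1 PC=5
Step 14: PC=5 exec 'JNZ 2'. After: A=0 B=0 C=0 D=3 ZF=1 PC=6
Step 15: PC=6 exec 'MOV A, 2'. After: A=2 B=0 C=0 D=3 ZF=1 PC=7
Step 16: PC=7 exec 'ADD C, 1'. After: A=2 B=0 C=1 D=3 ZF=0 PC=8
Step 17: PC=8 exec 'ADD B, 2'. After: A=2 B=2 C=1 D=3 ZF=0 PC=9
Step 18: PC=9 exec 'HALT'. After: A=2 B=2 C=1 D=3 ZF=0 PC=9 HALTED

Answer: yes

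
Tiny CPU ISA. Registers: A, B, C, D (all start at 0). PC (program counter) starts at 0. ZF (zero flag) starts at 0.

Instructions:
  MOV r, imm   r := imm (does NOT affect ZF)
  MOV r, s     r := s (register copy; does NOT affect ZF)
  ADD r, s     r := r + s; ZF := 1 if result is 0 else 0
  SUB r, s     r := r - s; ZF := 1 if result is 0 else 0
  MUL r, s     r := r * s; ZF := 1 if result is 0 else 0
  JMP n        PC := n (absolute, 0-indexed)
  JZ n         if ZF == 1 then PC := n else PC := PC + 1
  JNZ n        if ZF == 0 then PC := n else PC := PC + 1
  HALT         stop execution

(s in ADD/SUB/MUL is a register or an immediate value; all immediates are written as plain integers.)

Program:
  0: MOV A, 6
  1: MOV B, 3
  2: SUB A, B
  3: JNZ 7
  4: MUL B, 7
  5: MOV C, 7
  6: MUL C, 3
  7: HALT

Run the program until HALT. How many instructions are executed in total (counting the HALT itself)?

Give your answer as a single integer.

Answer: 5

Derivation:
Step 1: PC=0 exec 'MOV A, 6'. After: A=6 B=0 C=0 D=0 ZF=0 PC=1
Step 2: PC=1 exec 'MOV B, 3'. After: A=6 B=3 C=0 D=0 ZF=0 PC=2
Step 3: PC=2 exec 'SUB A, B'. After: A=3 B=3 C=0 D=0 ZF=0 PC=3
Step 4: PC=3 exec 'JNZ 7'. After: A=3 B=3 C=0 D=0 ZF=0 PC=7
Step 5: PC=7 exec 'HALT'. After: A=3 B=3 C=0 D=0 ZF=0 PC=7 HALTED
Total instructions executed: 5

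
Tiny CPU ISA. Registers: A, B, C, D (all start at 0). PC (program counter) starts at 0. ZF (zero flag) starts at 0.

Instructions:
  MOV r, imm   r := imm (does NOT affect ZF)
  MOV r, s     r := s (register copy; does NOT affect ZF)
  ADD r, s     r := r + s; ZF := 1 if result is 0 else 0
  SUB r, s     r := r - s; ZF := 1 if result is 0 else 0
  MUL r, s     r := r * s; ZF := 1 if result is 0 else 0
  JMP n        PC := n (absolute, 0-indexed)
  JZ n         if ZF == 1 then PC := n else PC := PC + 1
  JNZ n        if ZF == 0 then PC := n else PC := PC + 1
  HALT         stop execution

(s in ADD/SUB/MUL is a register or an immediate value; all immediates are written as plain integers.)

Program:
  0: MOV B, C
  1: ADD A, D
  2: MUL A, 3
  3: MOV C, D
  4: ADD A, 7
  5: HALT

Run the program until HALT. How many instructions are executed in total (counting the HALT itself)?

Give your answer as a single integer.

Answer: 6

Derivation:
Step 1: PC=0 exec 'MOV B, C'. After: A=0 B=0 C=0 D=0 ZF=0 PC=1
Step 2: PC=1 exec 'ADD A, D'. After: A=0 B=0 C=0 D=0 ZF=1 PC=2
Step 3: PC=2 exec 'MUL A, 3'. After: A=0 B=0 C=0 D=0 ZF=1 PC=3
Step 4: PC=3 exec 'MOV C, D'. After: A=0 B=0 C=0 D=0 ZF=1 PC=4
Step 5: PC=4 exec 'ADD A, 7'. After: A=7 B=0 C=0 D=0 ZF=0 PC=5
Step 6: PC=5 exec 'HALT'. After: A=7 B=0 C=0 D=0 ZF=0 PC=5 HALTED
Total instructions executed: 6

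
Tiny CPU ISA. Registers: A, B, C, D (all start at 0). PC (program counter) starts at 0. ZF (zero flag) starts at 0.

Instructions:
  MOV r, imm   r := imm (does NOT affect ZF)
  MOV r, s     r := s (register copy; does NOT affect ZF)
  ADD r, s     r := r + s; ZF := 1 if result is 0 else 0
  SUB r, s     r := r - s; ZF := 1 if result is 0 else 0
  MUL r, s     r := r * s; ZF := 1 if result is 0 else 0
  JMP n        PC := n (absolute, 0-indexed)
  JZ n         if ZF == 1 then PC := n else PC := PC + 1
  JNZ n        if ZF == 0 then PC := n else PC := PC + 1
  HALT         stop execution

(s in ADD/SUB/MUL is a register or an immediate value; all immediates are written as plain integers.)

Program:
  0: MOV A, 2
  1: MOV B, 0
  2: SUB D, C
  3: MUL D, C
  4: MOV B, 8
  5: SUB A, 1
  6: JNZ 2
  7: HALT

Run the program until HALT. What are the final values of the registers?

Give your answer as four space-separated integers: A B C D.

Answer: 0 8 0 0

Derivation:
Step 1: PC=0 exec 'MOV A, 2'. After: A=2 B=0 C=0 D=0 ZF=0 PC=1
Step 2: PC=1 exec 'MOV B, 0'. After: A=2 B=0 C=0 D=0 ZF=0 PC=2
Step 3: PC=2 exec 'SUB D, C'. After: A=2 B=0 C=0 D=0 ZF=1 PC=3
Step 4: PC=3 exec 'MUL D, C'. After: A=2 B=0 C=0 D=0 ZF=1 PC=4
Step 5: PC=4 exec 'MOV B, 8'. After: A=2 B=8 C=0 D=0 ZF=1 PC=5
Step 6: PC=5 exec 'SUB A, 1'. After: A=1 B=8 C=0 D=0 ZF=0 PC=6
Step 7: PC=6 exec 'JNZ 2'. After: A=1 B=8 C=0 D=0 ZF=0 PC=2
Step 8: PC=2 exec 'SUB D, C'. After: A=1 B=8 C=0 D=0 ZF=1 PC=3
Step 9: PC=3 exec 'MUL D, C'. After: A=1 B=8 C=0 D=0 ZF=1 PC=4
Step 10: PC=4 exec 'MOV B, 8'. After: A=1 B=8 C=0 D=0 ZF=1 PC=5
Step 11: PC=5 exec 'SUB A, 1'. After: A=0 B=8 C=0 D=0 ZF=1 PC=6
Step 12: PC=6 exec 'JNZ 2'. After: A=0 B=8 C=0 D=0 ZF=1 PC=7
Step 13: PC=7 exec 'HALT'. After: A=0 B=8 C=0 D=0 ZF=1 PC=7 HALTED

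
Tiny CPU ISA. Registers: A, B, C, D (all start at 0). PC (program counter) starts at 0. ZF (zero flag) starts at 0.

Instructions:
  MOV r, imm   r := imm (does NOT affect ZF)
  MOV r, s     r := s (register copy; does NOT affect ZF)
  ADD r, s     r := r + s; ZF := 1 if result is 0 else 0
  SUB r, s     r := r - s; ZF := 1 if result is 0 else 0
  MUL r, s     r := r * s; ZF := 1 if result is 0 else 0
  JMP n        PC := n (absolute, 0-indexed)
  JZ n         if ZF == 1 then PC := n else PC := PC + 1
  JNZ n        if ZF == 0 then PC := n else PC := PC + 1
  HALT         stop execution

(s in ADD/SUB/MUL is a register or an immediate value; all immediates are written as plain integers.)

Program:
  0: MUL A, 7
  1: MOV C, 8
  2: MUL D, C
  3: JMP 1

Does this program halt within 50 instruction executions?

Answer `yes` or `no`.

Answer: no

Derivation:
Step 1: PC=0 exec 'MUL A, 7'. After: A=0 B=0 C=0 D=0 ZF=1 PC=1
Step 2: PC=1 exec 'MOV C, 8'. After: A=0 B=0 C=8 D=0 ZF=1 PC=2
Step 3: PC=2 exec 'MUL D, C'. After: A=0 B=0 C=8 D=0 ZF=1 PC=3
Step 4: PC=3 exec 'JMP 1'. After: A=0 B=0 C=8 D=0 ZF=1 PC=1
Step 5: PC=1 exec 'MOV C, 8'. After: A=0 B=0 C=8 D=0 ZF=1 PC=2
State after step 5 equals state after step 2: the program is in a cycle of length 3 and will never halt.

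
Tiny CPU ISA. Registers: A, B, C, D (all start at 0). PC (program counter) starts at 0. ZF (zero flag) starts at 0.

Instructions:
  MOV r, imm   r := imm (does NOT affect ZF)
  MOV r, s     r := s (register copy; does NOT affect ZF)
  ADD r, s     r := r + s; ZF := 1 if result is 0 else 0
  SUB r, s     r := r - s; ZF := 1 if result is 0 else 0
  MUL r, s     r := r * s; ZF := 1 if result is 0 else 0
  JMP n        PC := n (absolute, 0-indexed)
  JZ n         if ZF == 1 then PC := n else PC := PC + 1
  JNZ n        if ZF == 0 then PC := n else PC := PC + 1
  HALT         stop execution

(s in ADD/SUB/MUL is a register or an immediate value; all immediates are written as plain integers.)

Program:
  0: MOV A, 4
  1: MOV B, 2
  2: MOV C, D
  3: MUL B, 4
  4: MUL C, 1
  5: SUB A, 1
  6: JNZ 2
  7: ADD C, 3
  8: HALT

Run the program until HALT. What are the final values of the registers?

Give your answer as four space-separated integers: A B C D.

Step 1: PC=0 exec 'MOV A, 4'. After: A=4 B=0 C=0 D=0 ZF=0 PC=1
Step 2: PC=1 exec 'MOV B, 2'. After: A=4 B=2 C=0 D=0 ZF=0 PC=2
Step 3: PC=2 exec 'MOV C, D'. After: A=4 B=2 C=0 D=0 ZF=0 PC=3
Step 4: PC=3 exec 'MUL B, 4'. After: A=4 B=8 C=0 D=0 ZF=0 PC=4
Step 5: PC=4 exec 'MUL C, 1'. After: A=4 B=8 C=0 D=0 ZF=1 PC=5
Step 6: PC=5 exec 'SUB A, 1'. After: A=3 B=8 C=0 D=0 ZF=0 PC=6
Step 7: PC=6 exec 'JNZ 2'. After: A=3 B=8 C=0 D=0 ZF=0 PC=2
Step 8: PC=2 exec 'MOV C, D'. After: A=3 B=8 C=0 D=0 ZF=0 PC=3
Step 9: PC=3 exec 'MUL B, 4'. After: A=3 B=32 C=0 D=0 ZF=0 PC=4
Step 10: PC=4 exec 'MUL C, 1'. After: A=3 B=32 C=0 D=0 ZF=1 PC=5
Step 11: PC=5 exec 'SUB A, 1'. After: A=2 B=32 C=0 D=0 ZF=0 PC=6
Step 12: PC=6 exec 'JNZ 2'. After: A=2 B=32 C=0 D=0 ZF=0 PC=2
Step 13: PC=2 exec 'MOV C, D'. After: A=2 B=32 C=0 D=0 ZF=0 PC=3
Step 14: PC=3 exec 'MUL B, 4'. After: A=2 B=128 C=0 D=0 ZF=0 PC=4
Step 15: PC=4 exec 'MUL C, 1'. After: A=2 B=128 C=0 D=0 ZF=1 PC=5
Step 16: PC=5 exec 'SUB A, 1'. After: A=1 B=128 C=0 D=0 ZF=0 PC=6
Step 17: PC=6 exec 'JNZ 2'. After: A=1 B=128 C=0 D=0 ZF=0 PC=2
Step 18: PC=2 exec 'MOV C, D'. After: A=1 B=128 C=0 D=0 ZF=0 PC=3
Step 19: PC=3 exec 'MUL B, 4'. After: A=1 B=512 C=0 D=0 ZF=0 PC=4
Step 20: PC=4 exec 'MUL C, 1'. After: A=1 B=512 C=0 D=0 ZF=1 PC=5
Step 21: PC=5 exec 'SUB A, 1'. After: A=0 B=512 C=0 D=0 ZF=1 PC=6
Step 22: PC=6 exec 'JNZ 2'. After: A=0 B=512 C=0 D=0 ZF=1 PC=7
Step 23: PC=7 exec 'ADD C, 3'. After: A=0 B=512 C=3 D=0 ZF=0 PC=8
Step 24: PC=8 exec 'HALT'. After: A=0 B=512 C=3 D=0 ZF=0 PC=8 HALTED

Answer: 0 512 3 0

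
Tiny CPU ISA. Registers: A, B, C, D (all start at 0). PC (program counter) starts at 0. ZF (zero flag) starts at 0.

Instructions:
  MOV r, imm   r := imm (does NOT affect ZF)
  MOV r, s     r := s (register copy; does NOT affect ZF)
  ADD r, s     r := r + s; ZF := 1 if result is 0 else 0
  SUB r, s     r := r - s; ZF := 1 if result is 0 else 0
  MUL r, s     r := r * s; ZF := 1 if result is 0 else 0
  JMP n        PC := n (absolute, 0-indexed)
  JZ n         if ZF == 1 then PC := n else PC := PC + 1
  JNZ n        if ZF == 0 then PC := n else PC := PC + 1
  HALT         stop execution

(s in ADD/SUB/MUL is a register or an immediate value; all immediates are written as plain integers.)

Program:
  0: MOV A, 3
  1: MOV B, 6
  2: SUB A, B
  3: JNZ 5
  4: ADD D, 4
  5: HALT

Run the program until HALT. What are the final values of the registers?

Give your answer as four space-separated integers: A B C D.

Step 1: PC=0 exec 'MOV A, 3'. After: A=3 B=0 C=0 D=0 ZF=0 PC=1
Step 2: PC=1 exec 'MOV B, 6'. After: A=3 B=6 C=0 D=0 ZF=0 PC=2
Step 3: PC=2 exec 'SUB A, B'. After: A=-3 B=6 C=0 D=0 ZF=0 PC=3
Step 4: PC=3 exec 'JNZ 5'. After: A=-3 B=6 C=0 D=0 ZF=0 PC=5
Step 5: PC=5 exec 'HALT'. After: A=-3 B=6 C=0 D=0 ZF=0 PC=5 HALTED

Answer: -3 6 0 0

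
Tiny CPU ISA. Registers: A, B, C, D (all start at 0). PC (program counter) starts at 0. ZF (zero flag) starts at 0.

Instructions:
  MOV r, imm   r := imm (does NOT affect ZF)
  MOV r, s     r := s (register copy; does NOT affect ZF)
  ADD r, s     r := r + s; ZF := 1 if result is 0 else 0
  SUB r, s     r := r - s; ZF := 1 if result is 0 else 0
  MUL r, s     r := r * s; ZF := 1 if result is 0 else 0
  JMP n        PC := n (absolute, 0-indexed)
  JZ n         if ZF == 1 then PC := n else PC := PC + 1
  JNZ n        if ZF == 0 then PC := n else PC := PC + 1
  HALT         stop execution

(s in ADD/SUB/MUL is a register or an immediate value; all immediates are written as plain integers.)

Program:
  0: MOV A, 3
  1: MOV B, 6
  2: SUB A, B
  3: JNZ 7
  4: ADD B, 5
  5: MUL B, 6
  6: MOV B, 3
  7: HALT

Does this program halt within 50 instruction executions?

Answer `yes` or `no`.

Answer: yes

Derivation:
Step 1: PC=0 exec 'MOV A, 3'. After: A=3 B=0 C=0 D=0 ZF=0 PC=1
Step 2: PC=1 exec 'MOV B, 6'. After: A=3 B=6 C=0 D=0 ZF=0 PC=2
Step 3: PC=2 exec 'SUB A, B'. After: A=-3 B=6 C=0 D=0 ZF=0 PC=3
Step 4: PC=3 exec 'JNZ 7'. After: A=-3 B=6 C=0 D=0 ZF=0 PC=7
Step 5: PC=7 exec 'HALT'. After: A=-3 B=6 C=0 D=0 ZF=0 PC=7 HALTED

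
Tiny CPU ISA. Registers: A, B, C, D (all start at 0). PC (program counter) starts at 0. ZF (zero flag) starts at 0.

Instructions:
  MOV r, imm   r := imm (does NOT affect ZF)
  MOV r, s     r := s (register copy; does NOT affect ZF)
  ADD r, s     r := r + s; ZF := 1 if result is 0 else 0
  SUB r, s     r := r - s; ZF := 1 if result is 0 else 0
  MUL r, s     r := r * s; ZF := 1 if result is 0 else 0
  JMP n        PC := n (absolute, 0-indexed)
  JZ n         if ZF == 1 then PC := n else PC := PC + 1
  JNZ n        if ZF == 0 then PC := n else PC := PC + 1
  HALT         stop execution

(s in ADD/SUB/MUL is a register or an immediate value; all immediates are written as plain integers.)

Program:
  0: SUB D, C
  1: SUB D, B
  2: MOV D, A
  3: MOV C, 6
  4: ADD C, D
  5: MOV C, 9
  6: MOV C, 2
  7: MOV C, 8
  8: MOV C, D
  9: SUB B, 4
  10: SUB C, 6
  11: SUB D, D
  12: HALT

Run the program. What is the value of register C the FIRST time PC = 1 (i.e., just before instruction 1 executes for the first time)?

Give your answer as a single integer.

Step 1: PC=0 exec 'SUB D, C'. After: A=0 B=0 C=0 D=0 ZF=1 PC=1
First time PC=1: C=0

0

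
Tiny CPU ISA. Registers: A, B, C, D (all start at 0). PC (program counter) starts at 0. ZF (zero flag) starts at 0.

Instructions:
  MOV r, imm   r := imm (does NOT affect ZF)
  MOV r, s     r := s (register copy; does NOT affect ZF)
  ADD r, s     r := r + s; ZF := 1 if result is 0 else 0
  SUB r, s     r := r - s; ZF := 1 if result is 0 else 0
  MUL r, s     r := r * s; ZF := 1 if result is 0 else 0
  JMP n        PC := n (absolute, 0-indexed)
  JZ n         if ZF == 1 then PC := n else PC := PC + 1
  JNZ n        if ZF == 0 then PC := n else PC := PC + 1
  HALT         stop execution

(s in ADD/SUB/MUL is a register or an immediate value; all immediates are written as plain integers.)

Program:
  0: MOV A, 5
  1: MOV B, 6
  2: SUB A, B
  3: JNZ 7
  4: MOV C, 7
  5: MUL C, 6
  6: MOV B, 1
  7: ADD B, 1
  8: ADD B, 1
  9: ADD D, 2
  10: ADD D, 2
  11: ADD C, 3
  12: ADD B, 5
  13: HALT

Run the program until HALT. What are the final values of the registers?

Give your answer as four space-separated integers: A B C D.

Step 1: PC=0 exec 'MOV A, 5'. After: A=5 B=0 C=0 D=0 ZF=0 PC=1
Step 2: PC=1 exec 'MOV B, 6'. After: A=5 B=6 C=0 D=0 ZF=0 PC=2
Step 3: PC=2 exec 'SUB A, B'. After: A=-1 B=6 C=0 D=0 ZF=0 PC=3
Step 4: PC=3 exec 'JNZ 7'. After: A=-1 B=6 C=0 D=0 ZF=0 PC=7
Step 5: PC=7 exec 'ADD B, 1'. After: A=-1 B=7 C=0 D=0 ZF=0 PC=8
Step 6: PC=8 exec 'ADD B, 1'. After: A=-1 B=8 C=0 D=0 ZF=0 PC=9
Step 7: PC=9 exec 'ADD D, 2'. After: A=-1 B=8 C=0 D=2 ZF=0 PC=10
Step 8: PC=10 exec 'ADD D, 2'. After: A=-1 B=8 C=0 D=4 ZF=0 PC=11
Step 9: PC=11 exec 'ADD C, 3'. After: A=-1 B=8 C=3 D=4 ZF=0 PC=12
Step 10: PC=12 exec 'ADD B, 5'. After: A=-1 B=13 C=3 D=4 ZF=0 PC=13
Step 11: PC=13 exec 'HALT'. After: A=-1 B=13 C=3 D=4 ZF=0 PC=13 HALTED

Answer: -1 13 3 4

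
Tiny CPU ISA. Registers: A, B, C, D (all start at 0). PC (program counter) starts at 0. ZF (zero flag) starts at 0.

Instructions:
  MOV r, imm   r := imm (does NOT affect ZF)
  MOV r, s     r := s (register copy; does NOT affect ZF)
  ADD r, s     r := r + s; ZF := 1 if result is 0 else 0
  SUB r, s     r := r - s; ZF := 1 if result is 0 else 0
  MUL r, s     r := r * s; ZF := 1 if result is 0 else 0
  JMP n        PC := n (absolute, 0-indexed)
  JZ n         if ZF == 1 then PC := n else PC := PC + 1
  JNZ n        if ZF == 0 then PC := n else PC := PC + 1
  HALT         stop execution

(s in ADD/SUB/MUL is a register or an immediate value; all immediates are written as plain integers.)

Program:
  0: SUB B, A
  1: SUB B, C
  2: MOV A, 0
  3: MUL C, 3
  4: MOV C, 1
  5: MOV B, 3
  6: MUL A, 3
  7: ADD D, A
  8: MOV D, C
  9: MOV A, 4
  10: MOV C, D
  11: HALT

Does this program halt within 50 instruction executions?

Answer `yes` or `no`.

Step 1: PC=0 exec 'SUB B, A'. After: A=0 B=0 C=0 D=0 ZF=1 PC=1
Step 2: PC=1 exec 'SUB B, C'. After: A=0 B=0 C=0 D=0 ZF=1 PC=2
Step 3: PC=2 exec 'MOV A, 0'. After: A=0 B=0 C=0 D=0 ZF=1 PC=3
Step 4: PC=3 exec 'MUL C, 3'. After: A=0 B=0 C=0 D=0 ZF=1 PC=4
Step 5: PC=4 exec 'MOV C, 1'. After: A=0 B=0 C=1 D=0 ZF=1 PC=5
Step 6: PC=5 exec 'MOV B, 3'. After: A=0 B=3 C=1 D=0 ZF=1 PC=6
Step 7: PC=6 exec 'MUL A, 3'. After: A=0 B=3 C=1 D=0 ZF=1 PC=7
Step 8: PC=7 exec 'ADD D, A'. After: A=0 B=3 C=1 D=0 ZF=1 PC=8
Step 9: PC=8 exec 'MOV D, C'. After: A=0 B=3 C=1 D=1 ZF=1 PC=9
Step 10: PC=9 exec 'MOV A, 4'. After: A=4 B=3 C=1 D=1 ZF=1 PC=10
Step 11: PC=10 exec 'MOV C, D'. After: A=4 B=3 C=1 D=1 ZF=1 PC=11
Step 12: PC=11 exec 'HALT'. After: A=4 B=3 C=1 D=1 ZF=1 PC=11 HALTED

Answer: yes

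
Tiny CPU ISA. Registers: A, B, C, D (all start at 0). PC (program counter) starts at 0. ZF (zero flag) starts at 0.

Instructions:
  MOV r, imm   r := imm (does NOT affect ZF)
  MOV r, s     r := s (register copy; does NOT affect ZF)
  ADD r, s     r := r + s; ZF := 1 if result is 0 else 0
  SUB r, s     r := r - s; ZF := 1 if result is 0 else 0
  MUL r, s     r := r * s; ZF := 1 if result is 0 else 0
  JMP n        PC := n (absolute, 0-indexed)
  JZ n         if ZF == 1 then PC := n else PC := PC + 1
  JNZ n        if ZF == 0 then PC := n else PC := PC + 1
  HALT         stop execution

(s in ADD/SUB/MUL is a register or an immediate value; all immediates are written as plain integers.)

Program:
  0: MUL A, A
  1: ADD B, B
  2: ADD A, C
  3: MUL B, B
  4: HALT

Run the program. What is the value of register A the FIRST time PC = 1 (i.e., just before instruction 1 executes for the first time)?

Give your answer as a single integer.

Step 1: PC=0 exec 'MUL A, A'. After: A=0 B=0 C=0 D=0 ZF=1 PC=1
First time PC=1: A=0

0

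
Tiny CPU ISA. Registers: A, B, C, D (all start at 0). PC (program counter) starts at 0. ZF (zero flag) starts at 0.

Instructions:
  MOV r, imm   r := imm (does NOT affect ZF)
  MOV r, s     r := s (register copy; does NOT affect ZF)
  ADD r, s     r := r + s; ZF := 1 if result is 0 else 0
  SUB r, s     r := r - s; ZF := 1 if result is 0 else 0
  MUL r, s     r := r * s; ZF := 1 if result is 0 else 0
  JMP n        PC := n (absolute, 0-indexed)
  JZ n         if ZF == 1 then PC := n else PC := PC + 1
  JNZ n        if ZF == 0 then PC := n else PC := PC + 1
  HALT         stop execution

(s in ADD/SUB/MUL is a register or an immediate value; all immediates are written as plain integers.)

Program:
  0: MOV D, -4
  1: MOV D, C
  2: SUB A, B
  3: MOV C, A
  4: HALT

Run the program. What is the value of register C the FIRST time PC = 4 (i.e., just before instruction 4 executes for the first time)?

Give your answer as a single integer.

Step 1: PC=0 exec 'MOV D, -4'. After: A=0 B=0 C=0 D=-4 ZF=0 PC=1
Step 2: PC=1 exec 'MOV D, C'. After: A=0 B=0 C=0 D=0 ZF=0 PC=2
Step 3: PC=2 exec 'SUB A, B'. After: A=0 B=0 C=0 D=0 ZF=1 PC=3
Step 4: PC=3 exec 'MOV C, A'. After: A=0 B=0 C=0 D=0 ZF=1 PC=4
First time PC=4: C=0

0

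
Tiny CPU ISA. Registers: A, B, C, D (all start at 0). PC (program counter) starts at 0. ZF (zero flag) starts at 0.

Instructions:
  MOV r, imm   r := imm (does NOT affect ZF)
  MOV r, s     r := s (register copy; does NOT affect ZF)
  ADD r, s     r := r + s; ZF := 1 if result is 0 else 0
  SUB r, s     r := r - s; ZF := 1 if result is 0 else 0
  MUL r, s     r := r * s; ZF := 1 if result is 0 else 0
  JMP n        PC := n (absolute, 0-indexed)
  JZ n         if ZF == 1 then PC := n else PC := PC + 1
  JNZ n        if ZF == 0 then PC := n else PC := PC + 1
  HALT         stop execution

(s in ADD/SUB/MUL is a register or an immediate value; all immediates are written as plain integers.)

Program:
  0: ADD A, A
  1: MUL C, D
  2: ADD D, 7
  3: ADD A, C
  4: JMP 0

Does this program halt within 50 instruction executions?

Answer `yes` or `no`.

Answer: no

Derivation:
Step 1: PC=0 exec 'ADD A, A'. After: A=0 B=0 C=0 D=0 ZF=1 PC=1
Step 2: PC=1 exec 'MUL C, D'. After: A=0 B=0 C=0 D=0 ZF=1 PC=2
Step 3: PC=2 exec 'ADD D, 7'. After: A=0 B=0 C=0 D=7 ZF=0 PC=3
Step 4: PC=3 exec 'ADD A, C'. After: A=0 B=0 C=0 D=7 ZF=1 PC=4
Step 5: PC=4 exec 'JMP 0'. After: A=0 B=0 C=0 D=7 ZF=1 PC=0
Step 6: PC=0 exec 'ADD A, A'. After: A=0 B=0 C=0 D=7 ZF=1 PC=1
Step 7: PC=1 exec 'MUL C, D'. After: A=0 B=0 C=0 D=7 ZF=1 PC=2
Step 8: PC=2 exec 'ADD D, 7'. After: A=0 B=0 C=0 D=14 ZF=0 PC=3
Step 9: PC=3 exec 'ADD A, C'. After: A=0 B=0 C=0 D=14 ZF=1 PC=4
Step 10: PC=4 exec 'JMP 0'. After: A=0 B=0 C=0 D=14 ZF=1 PC=0
Step 11: PC=0 exec 'ADD A, A'. After: A=0 B=0 C=0 D=14 ZF=1 PC=1
Step 12: PC=1 exec 'MUL C, D'. After: A=0 B=0 C=0 D=14 ZF=1 PC=2
Step 13: PC=2 exec 'ADD D, 7'. After: A=0 B=0 C=0 D=21 ZF=0 PC=3
Step 14: PC=3 exec 'ADD A, C'. After: A=0 B=0 C=0 D=21 ZF=1 PC=4
Step 15: PC=4 exec 'JMP 0'. After: A=0 B=0 C=0 D=21 ZF=1 PC=0
After 50 steps: not halted. PC revisits the same instructions with no path to HALT; will never halt.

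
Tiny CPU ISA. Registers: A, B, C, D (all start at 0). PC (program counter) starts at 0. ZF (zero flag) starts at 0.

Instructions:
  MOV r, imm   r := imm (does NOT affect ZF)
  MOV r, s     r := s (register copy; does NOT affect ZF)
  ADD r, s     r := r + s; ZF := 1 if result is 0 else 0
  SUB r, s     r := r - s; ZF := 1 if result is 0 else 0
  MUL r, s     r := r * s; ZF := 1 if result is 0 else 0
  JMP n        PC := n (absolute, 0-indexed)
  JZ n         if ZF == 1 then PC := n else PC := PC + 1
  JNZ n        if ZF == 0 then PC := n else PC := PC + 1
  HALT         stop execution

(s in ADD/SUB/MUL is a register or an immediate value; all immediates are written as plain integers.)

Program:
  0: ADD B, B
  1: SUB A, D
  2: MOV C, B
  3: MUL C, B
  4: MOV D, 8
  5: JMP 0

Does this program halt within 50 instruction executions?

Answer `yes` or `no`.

Answer: no

Derivation:
Step 1: PC=0 exec 'ADD B, B'. After: A=0 B=0 C=0 D=0 ZF=1 PC=1
Step 2: PC=1 exec 'SUB A, D'. After: A=0 B=0 C=0 D=0 ZF=1 PC=2
Step 3: PC=2 exec 'MOV C, B'. After: A=0 B=0 C=0 D=0 ZF=1 PC=3
Step 4: PC=3 exec 'MUL C, B'. After: A=0 B=0 C=0 D=0 ZF=1 PC=4
Step 5: PC=4 exec 'MOV D, 8'. After: A=0 B=0 C=0 D=8 ZF=1 PC=5
Step 6: PC=5 exec 'JMP 0'. After: A=0 B=0 C=0 D=8 ZF=1 PC=0
Step 7: PC=0 exec 'ADD B, B'. After: A=0 B=0 C=0 D=8 ZF=1 PC=1
Step 8: PC=1 exec 'SUB A, D'. After: A=-8 B=0 C=0 D=8 ZF=0 PC=2
Step 9: PC=2 exec 'MOV C, B'. After: A=-8 B=0 C=0 D=8 ZF=0 PC=3
Step 10: PC=3 exec 'MUL C, B'. After: A=-8 B=0 C=0 D=8 ZF=1 PC=4
Step 11: PC=4 exec 'MOV D, 8'. After: A=-8 B=0 C=0 D=8 ZF=1 PC=5
Step 12: PC=5 exec 'JMP 0'. After: A=-8 B=0 C=0 D=8 ZF=1 PC=0
Step 13: PC=0 exec 'ADD B, B'. After: A=-8 B=0 C=0 D=8 ZF=1 PC=1
Step 14: PC=1 exec 'SUB A, D'. After: A=-16 B=0 C=0 D=8 ZF=0 PC=2
Step 15: PC=2 exec 'MOV C, B'. After: A=-16 B=0 C=0 D=8 ZF=0 PC=3
After 50 steps: not halted. PC revisits the same instructions with no path to HALT; will never halt.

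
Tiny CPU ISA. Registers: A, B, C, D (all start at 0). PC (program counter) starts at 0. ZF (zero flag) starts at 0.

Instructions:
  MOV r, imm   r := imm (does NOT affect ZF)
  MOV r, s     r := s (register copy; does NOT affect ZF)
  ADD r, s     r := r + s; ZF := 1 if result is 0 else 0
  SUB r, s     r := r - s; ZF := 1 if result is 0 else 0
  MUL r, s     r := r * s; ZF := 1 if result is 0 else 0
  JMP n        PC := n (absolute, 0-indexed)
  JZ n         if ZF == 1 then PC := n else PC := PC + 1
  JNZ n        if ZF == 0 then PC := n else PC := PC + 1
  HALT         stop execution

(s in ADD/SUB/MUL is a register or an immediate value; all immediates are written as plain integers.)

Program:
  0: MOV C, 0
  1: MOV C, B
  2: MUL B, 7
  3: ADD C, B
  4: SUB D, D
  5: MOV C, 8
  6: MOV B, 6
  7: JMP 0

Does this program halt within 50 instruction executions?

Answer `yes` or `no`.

Answer: no

Derivation:
Step 1: PC=0 exec 'MOV C, 0'. After: A=0 B=0 C=0 D=0 ZF=0 PC=1
Step 2: PC=1 exec 'MOV C, B'. After: A=0 B=0 C=0 D=0 ZF=0 PC=2
Step 3: PC=2 exec 'MUL B, 7'. After: A=0 B=0 C=0 D=0 ZF=1 PC=3
Step 4: PC=3 exec 'ADD C, B'. After: A=0 B=0 C=0 D=0 ZF=1 PC=4
Step 5: PC=4 exec 'SUB D, D'. After: A=0 B=0 C=0 D=0 ZF=1 PC=5
Step 6: PC=5 exec 'MOV C, 8'. After: A=0 B=0 C=8 D=0 ZF=1 PC=6
Step 7: PC=6 exec 'MOV B, 6'. After: A=0 B=6 C=8 D=0 ZF=1 PC=7
Step 8: PC=7 exec 'JMP 0'. After: A=0 B=6 C=8 D=0 ZF=1 PC=0
Step 9: PC=0 exec 'MOV C, 0'. After: A=0 B=6 C=0 D=0 ZF=1 PC=1
Step 10: PC=1 exec 'MOV C, B'. After: A=0 B=6 C=6 D=0 ZF=1 PC=2
Step 11: PC=2 exec 'MUL B, 7'. After: A=0 B=42 C=6 D=0 ZF=0 PC=3
Step 12: PC=3 exec 'ADD C, B'. After: A=0 B=42 C=48 D=0 ZF=0 PC=4
Step 13: PC=4 exec 'SUB D, D'. After: A=0 B=42 C=48 D=0 ZF=1 PC=5
Step 14: PC=5 exec 'MOV C, 8'. After: A=0 B=42 C=8 D=0 ZF=1 PC=6
Step 15: PC=6 exec 'MOV B, 6'. After: A=0 B=6 C=8 D=0 ZF=1 PC=7
State after step 15 equals state after step 7: the program is in a cycle of length 8 and will never halt.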